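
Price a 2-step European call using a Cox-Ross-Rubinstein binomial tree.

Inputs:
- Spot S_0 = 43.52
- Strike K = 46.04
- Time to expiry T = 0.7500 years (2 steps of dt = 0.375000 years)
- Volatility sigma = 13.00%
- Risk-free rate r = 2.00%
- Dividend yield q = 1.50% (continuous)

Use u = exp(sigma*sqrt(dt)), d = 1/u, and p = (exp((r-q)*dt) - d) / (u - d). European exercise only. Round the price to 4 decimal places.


dt = T/N = 0.375000
u = exp(sigma*sqrt(dt)) = 1.082863; d = 1/u = 0.923478
p = (exp((r-q)*dt) - d) / (u - d) = 0.491883
Discount per step: exp(-r*dt) = 0.992528
Stock lattice S(k, i) with i counting down-moves:
  k=0: S(0,0) = 43.5200
  k=1: S(1,0) = 47.1262; S(1,1) = 40.1898
  k=2: S(2,0) = 51.0312; S(2,1) = 43.5200; S(2,2) = 37.1144
Terminal payoffs V(N, i) = max(S_T - K, 0):
  V(2,0) = 4.991212; V(2,1) = 0.000000; V(2,2) = 0.000000
Backward induction: V(k, i) = exp(-r*dt) * [p * V(k+1, i) + (1-p) * V(k+1, i+1)].
  V(1,0) = exp(-r*dt) * [p*4.991212 + (1-p)*0.000000] = 2.436750
  V(1,1) = exp(-r*dt) * [p*0.000000 + (1-p)*0.000000] = 0.000000
  V(0,0) = exp(-r*dt) * [p*2.436750 + (1-p)*0.000000] = 1.189641

Answer: Price = V(0,0) = 1.1896


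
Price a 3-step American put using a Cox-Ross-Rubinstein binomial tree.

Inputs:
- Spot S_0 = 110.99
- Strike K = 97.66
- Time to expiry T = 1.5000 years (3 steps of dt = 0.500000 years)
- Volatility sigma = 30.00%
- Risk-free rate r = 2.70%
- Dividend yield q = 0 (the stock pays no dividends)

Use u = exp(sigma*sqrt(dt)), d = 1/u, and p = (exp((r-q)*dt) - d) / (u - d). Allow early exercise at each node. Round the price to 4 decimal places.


dt = T/N = 0.500000
u = exp(sigma*sqrt(dt)) = 1.236311; d = 1/u = 0.808858
p = (exp((r-q)*dt) - d) / (u - d) = 0.478962
Discount per step: exp(-r*dt) = 0.986591
Stock lattice S(k, i) with i counting down-moves:
  k=0: S(0,0) = 110.9900
  k=1: S(1,0) = 137.2182; S(1,1) = 89.7751
  k=2: S(2,0) = 169.6443; S(2,1) = 110.9900; S(2,2) = 72.6153
  k=3: S(3,0) = 209.7332; S(3,1) = 137.2182; S(3,2) = 89.7751; S(3,3) = 58.7355
Terminal payoffs V(N, i) = max(K - S_T, 0):
  V(3,0) = 0.000000; V(3,1) = 0.000000; V(3,2) = 7.884862; V(3,3) = 38.924518
Backward induction: V(k, i) = exp(-r*dt) * [p * V(k+1, i) + (1-p) * V(k+1, i+1)]; then take max(V_cont, immediate exercise) for American.
  V(2,0) = exp(-r*dt) * [p*0.000000 + (1-p)*0.000000] = 0.000000; exercise = 0.000000; V(2,0) = max -> 0.000000
  V(2,1) = exp(-r*dt) * [p*0.000000 + (1-p)*7.884862] = 4.053227; exercise = 0.000000; V(2,1) = max -> 4.053227
  V(2,2) = exp(-r*dt) * [p*7.884862 + (1-p)*38.924518] = 23.735121; exercise = 25.044671; V(2,2) = max -> 25.044671
  V(1,0) = exp(-r*dt) * [p*0.000000 + (1-p)*4.053227] = 2.083568; exercise = 0.000000; V(1,0) = max -> 2.083568
  V(1,1) = exp(-r*dt) * [p*4.053227 + (1-p)*25.044671] = 14.789564; exercise = 7.884862; V(1,1) = max -> 14.789564
  V(0,0) = exp(-r*dt) * [p*2.083568 + (1-p)*14.789564] = 8.587168; exercise = 0.000000; V(0,0) = max -> 8.587168

Answer: Price = V(0,0) = 8.5872


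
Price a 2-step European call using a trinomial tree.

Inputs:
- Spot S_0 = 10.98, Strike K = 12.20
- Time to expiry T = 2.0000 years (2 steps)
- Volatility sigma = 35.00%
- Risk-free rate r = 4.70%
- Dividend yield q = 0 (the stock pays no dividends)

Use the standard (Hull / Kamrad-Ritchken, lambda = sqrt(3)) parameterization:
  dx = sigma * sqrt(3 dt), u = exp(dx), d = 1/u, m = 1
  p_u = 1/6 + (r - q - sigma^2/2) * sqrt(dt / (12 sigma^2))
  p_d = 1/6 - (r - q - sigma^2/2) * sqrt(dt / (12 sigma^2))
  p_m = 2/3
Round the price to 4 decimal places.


dt = T/N = 1.000000; dx = sigma*sqrt(3*dt) = 0.606218
u = exp(dx) = 1.833484; d = 1/u = 0.545410
p_u = 0.154913, p_m = 0.666667, p_d = 0.178420
Discount per step: exp(-r*dt) = 0.954087
Stock lattice S(k, j) with j the centered position index:
  k=0: S(0,+0) = 10.9800
  k=1: S(1,-1) = 5.9886; S(1,+0) = 10.9800; S(1,+1) = 20.1317
  k=2: S(2,-2) = 3.2662; S(2,-1) = 5.9886; S(2,+0) = 10.9800; S(2,+1) = 20.1317; S(2,+2) = 36.9111
Terminal payoffs V(N, j) = max(S_T - K, 0):
  V(2,-2) = 0.000000; V(2,-1) = 0.000000; V(2,+0) = 0.000000; V(2,+1) = 7.931650; V(2,+2) = 24.711051
Backward induction: V(k, j) = exp(-r*dt) * [p_u * V(k+1, j+1) + p_m * V(k+1, j) + p_d * V(k+1, j-1)]
  V(1,-1) = exp(-r*dt) * [p_u*0.000000 + p_m*0.000000 + p_d*0.000000] = 0.000000
  V(1,+0) = exp(-r*dt) * [p_u*7.931650 + p_m*0.000000 + p_d*0.000000] = 1.172306
  V(1,+1) = exp(-r*dt) * [p_u*24.711051 + p_m*7.931650 + p_d*0.000000] = 8.697309
  V(0,+0) = exp(-r*dt) * [p_u*8.697309 + p_m*1.172306 + p_d*0.000000] = 2.031126

Answer: Price = V(0,0) = 2.0311


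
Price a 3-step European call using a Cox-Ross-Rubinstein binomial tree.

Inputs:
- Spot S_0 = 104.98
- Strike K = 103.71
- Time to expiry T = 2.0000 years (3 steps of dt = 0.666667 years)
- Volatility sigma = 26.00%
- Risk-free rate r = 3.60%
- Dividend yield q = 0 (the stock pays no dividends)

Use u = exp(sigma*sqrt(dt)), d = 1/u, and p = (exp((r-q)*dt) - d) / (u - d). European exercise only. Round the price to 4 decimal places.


Answer: Price = V(0,0) = 20.4603

Derivation:
dt = T/N = 0.666667
u = exp(sigma*sqrt(dt)) = 1.236505; d = 1/u = 0.808731
p = (exp((r-q)*dt) - d) / (u - d) = 0.503909
Discount per step: exp(-r*dt) = 0.976286
Stock lattice S(k, i) with i counting down-moves:
  k=0: S(0,0) = 104.9800
  k=1: S(1,0) = 129.8083; S(1,1) = 84.9006
  k=2: S(2,0) = 160.5087; S(2,1) = 104.9800; S(2,2) = 68.6617
  k=3: S(3,0) = 198.4698; S(3,1) = 129.8083; S(3,2) = 84.9006; S(3,3) = 55.5288
Terminal payoffs V(N, i) = max(S_T - K, 0):
  V(3,0) = 94.759848; V(3,1) = 26.098329; V(3,2) = 0.000000; V(3,3) = 0.000000
Backward induction: V(k, i) = exp(-r*dt) * [p * V(k+1, i) + (1-p) * V(k+1, i+1)].
  V(2,0) = exp(-r*dt) * [p*94.759848 + (1-p)*26.098329] = 59.258098
  V(2,1) = exp(-r*dt) * [p*26.098329 + (1-p)*0.000000] = 12.839315
  V(2,2) = exp(-r*dt) * [p*0.000000 + (1-p)*0.000000] = 0.000000
  V(1,0) = exp(-r*dt) * [p*59.258098 + (1-p)*12.839315] = 35.370992
  V(1,1) = exp(-r*dt) * [p*12.839315 + (1-p)*0.000000] = 6.316421
  V(0,0) = exp(-r*dt) * [p*35.370992 + (1-p)*6.316421] = 20.460298


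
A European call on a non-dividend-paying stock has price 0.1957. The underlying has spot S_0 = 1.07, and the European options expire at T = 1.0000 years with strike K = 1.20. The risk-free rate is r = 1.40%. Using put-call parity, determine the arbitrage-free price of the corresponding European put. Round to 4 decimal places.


Answer: Put price = 0.3090

Derivation:
Put-call parity: C - P = S_0 * exp(-qT) - K * exp(-rT).
S_0 * exp(-qT) = 1.0700 * 1.00000000 = 1.07000000
K * exp(-rT) = 1.2000 * 0.98609754 = 1.18331705
P = C - S*exp(-qT) + K*exp(-rT)
P = 0.1957 - 1.07000000 + 1.18331705 = 0.3090


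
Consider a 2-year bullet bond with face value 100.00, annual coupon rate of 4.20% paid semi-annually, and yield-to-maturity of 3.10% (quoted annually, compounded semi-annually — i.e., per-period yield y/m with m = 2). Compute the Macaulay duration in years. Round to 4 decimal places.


Coupon per period c = face * coupon_rate / m = 2.100000
Periods per year m = 2; per-period yield y/m = 0.015500
Number of cashflows N = 4
Cashflows (t years, CF_t, discount factor 1/(1+y/m)^(m*t), PV):
  t = 0.5000: CF_t = 2.100000, DF = 0.984737, PV = 2.067947
  t = 1.0000: CF_t = 2.100000, DF = 0.969706, PV = 2.036383
  t = 1.5000: CF_t = 2.100000, DF = 0.954905, PV = 2.005301
  t = 2.0000: CF_t = 102.100000, DF = 0.940330, PV = 96.007692
Price P = sum_t PV_t = 102.117323
Macaulay numerator sum_t t * PV_t:
  t * PV_t at t = 0.5000: 1.033973
  t * PV_t at t = 1.0000: 2.036383
  t * PV_t at t = 1.5000: 3.007951
  t * PV_t at t = 2.0000: 192.015385
Macaulay duration D = (sum_t t * PV_t) / P = 198.093692 / 102.117323 = 1.939864

Answer: Macaulay duration = 1.9399 years


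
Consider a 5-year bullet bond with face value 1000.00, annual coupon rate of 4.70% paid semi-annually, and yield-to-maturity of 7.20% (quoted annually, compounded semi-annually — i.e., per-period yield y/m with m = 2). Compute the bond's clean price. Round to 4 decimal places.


Answer: Price = 896.5644

Derivation:
Coupon per period c = face * coupon_rate / m = 23.500000
Periods per year m = 2; per-period yield y/m = 0.036000
Number of cashflows N = 10
Cashflows (t years, CF_t, discount factor 1/(1+y/m)^(m*t), PV):
  t = 0.5000: CF_t = 23.500000, DF = 0.965251, PV = 22.683398
  t = 1.0000: CF_t = 23.500000, DF = 0.931709, PV = 21.895172
  t = 1.5000: CF_t = 23.500000, DF = 0.899333, PV = 21.134335
  t = 2.0000: CF_t = 23.500000, DF = 0.868082, PV = 20.399938
  t = 2.5000: CF_t = 23.500000, DF = 0.837917, PV = 19.691060
  t = 3.0000: CF_t = 23.500000, DF = 0.808801, PV = 19.006814
  t = 3.5000: CF_t = 23.500000, DF = 0.780696, PV = 18.346346
  t = 4.0000: CF_t = 23.500000, DF = 0.753567, PV = 17.708828
  t = 4.5000: CF_t = 23.500000, DF = 0.727381, PV = 17.093463
  t = 5.0000: CF_t = 1023.500000, DF = 0.702106, PV = 718.605096
Price P = sum_t PV_t = 896.564449


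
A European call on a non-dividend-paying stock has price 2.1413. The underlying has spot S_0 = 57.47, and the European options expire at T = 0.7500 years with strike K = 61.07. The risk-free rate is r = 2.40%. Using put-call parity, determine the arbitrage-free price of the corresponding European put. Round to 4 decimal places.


Put-call parity: C - P = S_0 * exp(-qT) - K * exp(-rT).
S_0 * exp(-qT) = 57.4700 * 1.00000000 = 57.47000000
K * exp(-rT) = 61.0700 * 0.98216103 = 59.98057425
P = C - S*exp(-qT) + K*exp(-rT)
P = 2.1413 - 57.47000000 + 59.98057425 = 4.6519

Answer: Put price = 4.6519


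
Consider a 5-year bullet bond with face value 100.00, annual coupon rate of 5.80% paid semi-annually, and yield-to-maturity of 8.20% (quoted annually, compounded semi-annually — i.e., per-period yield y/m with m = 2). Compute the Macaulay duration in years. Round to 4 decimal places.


Answer: Macaulay duration = 4.3741 years

Derivation:
Coupon per period c = face * coupon_rate / m = 2.900000
Periods per year m = 2; per-period yield y/m = 0.041000
Number of cashflows N = 10
Cashflows (t years, CF_t, discount factor 1/(1+y/m)^(m*t), PV):
  t = 0.5000: CF_t = 2.900000, DF = 0.960615, PV = 2.785783
  t = 1.0000: CF_t = 2.900000, DF = 0.922781, PV = 2.676064
  t = 1.5000: CF_t = 2.900000, DF = 0.886437, PV = 2.570667
  t = 2.0000: CF_t = 2.900000, DF = 0.851524, PV = 2.469421
  t = 2.5000: CF_t = 2.900000, DF = 0.817987, PV = 2.372162
  t = 3.0000: CF_t = 2.900000, DF = 0.785770, PV = 2.278734
  t = 3.5000: CF_t = 2.900000, DF = 0.754823, PV = 2.188986
  t = 4.0000: CF_t = 2.900000, DF = 0.725094, PV = 2.102772
  t = 4.5000: CF_t = 2.900000, DF = 0.696536, PV = 2.019954
  t = 5.0000: CF_t = 102.900000, DF = 0.669103, PV = 68.850656
Price P = sum_t PV_t = 90.315197
Macaulay numerator sum_t t * PV_t:
  t * PV_t at t = 0.5000: 1.392891
  t * PV_t at t = 1.0000: 2.676064
  t * PV_t at t = 1.5000: 3.856000
  t * PV_t at t = 2.0000: 4.938841
  t * PV_t at t = 2.5000: 5.930405
  t * PV_t at t = 3.0000: 6.836202
  t * PV_t at t = 3.5000: 7.661449
  t * PV_t at t = 4.0000: 8.411088
  t * PV_t at t = 4.5000: 9.089792
  t * PV_t at t = 5.0000: 344.253278
Macaulay duration D = (sum_t t * PV_t) / P = 395.046011 / 90.315197 = 4.374081


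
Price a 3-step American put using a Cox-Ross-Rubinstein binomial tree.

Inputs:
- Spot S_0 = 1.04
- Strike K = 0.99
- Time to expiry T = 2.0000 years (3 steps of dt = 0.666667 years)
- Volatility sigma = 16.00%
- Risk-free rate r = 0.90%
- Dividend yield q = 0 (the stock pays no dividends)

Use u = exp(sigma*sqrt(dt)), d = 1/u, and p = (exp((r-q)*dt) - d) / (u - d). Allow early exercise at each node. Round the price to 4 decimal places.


Answer: Price = V(0,0) = 0.0679

Derivation:
dt = T/N = 0.666667
u = exp(sigma*sqrt(dt)) = 1.139557; d = 1/u = 0.877534
p = (exp((r-q)*dt) - d) / (u - d) = 0.490354
Discount per step: exp(-r*dt) = 0.994018
Stock lattice S(k, i) with i counting down-moves:
  k=0: S(0,0) = 1.0400
  k=1: S(1,0) = 1.1851; S(1,1) = 0.9126
  k=2: S(2,0) = 1.3505; S(2,1) = 1.0400; S(2,2) = 0.8009
  k=3: S(3,0) = 1.5390; S(3,1) = 1.1851; S(3,2) = 0.9126; S(3,3) = 0.7028
Terminal payoffs V(N, i) = max(K - S_T, 0):
  V(3,0) = 0.000000; V(3,1) = 0.000000; V(3,2) = 0.077365; V(3,3) = 0.287210
Backward induction: V(k, i) = exp(-r*dt) * [p * V(k+1, i) + (1-p) * V(k+1, i+1)]; then take max(V_cont, immediate exercise) for American.
  V(2,0) = exp(-r*dt) * [p*0.000000 + (1-p)*0.000000] = 0.000000; exercise = 0.000000; V(2,0) = max -> 0.000000
  V(2,1) = exp(-r*dt) * [p*0.000000 + (1-p)*0.077365] = 0.039193; exercise = 0.000000; V(2,1) = max -> 0.039193
  V(2,2) = exp(-r*dt) * [p*0.077365 + (1-p)*0.287210] = 0.183209; exercise = 0.189131; V(2,2) = max -> 0.189131
  V(1,0) = exp(-r*dt) * [p*0.000000 + (1-p)*0.039193] = 0.019855; exercise = 0.000000; V(1,0) = max -> 0.019855
  V(1,1) = exp(-r*dt) * [p*0.039193 + (1-p)*0.189131] = 0.114917; exercise = 0.077365; V(1,1) = max -> 0.114917
  V(0,0) = exp(-r*dt) * [p*0.019855 + (1-p)*0.114917] = 0.067894; exercise = 0.000000; V(0,0) = max -> 0.067894


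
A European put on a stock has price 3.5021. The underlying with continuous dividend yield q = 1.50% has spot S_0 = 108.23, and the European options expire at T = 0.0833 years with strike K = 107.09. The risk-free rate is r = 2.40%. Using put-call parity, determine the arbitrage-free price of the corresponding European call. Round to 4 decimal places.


Answer: Call price = 4.7208

Derivation:
Put-call parity: C - P = S_0 * exp(-qT) - K * exp(-rT).
S_0 * exp(-qT) = 108.2300 * 0.99875128 = 108.09485107
K * exp(-rT) = 107.0900 * 0.99800280 = 106.87611954
C = P + S*exp(-qT) - K*exp(-rT)
C = 3.5021 + 108.09485107 - 106.87611954 = 4.7208


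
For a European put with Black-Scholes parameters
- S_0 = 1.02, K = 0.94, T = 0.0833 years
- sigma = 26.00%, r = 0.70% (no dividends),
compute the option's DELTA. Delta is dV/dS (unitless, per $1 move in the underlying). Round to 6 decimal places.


d1 = 1.1337430539; d2 = 1.0587025315
phi(d1) = 0.2097948377; exp(-qT) = 1.0000000000; exp(-rT) = 0.9994170700
N(-d1) = 0.1284511721
Delta = -exp(-qT) * N(-d1) = -1.0000000000 * 0.1284511721 = -0.128451

Answer: Delta = -0.128451


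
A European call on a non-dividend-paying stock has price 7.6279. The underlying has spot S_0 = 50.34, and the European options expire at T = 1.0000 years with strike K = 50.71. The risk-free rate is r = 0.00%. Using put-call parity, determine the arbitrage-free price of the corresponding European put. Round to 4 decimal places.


Put-call parity: C - P = S_0 * exp(-qT) - K * exp(-rT).
S_0 * exp(-qT) = 50.3400 * 1.00000000 = 50.34000000
K * exp(-rT) = 50.7100 * 1.00000000 = 50.71000000
P = C - S*exp(-qT) + K*exp(-rT)
P = 7.6279 - 50.34000000 + 50.71000000 = 7.9979

Answer: Put price = 7.9979


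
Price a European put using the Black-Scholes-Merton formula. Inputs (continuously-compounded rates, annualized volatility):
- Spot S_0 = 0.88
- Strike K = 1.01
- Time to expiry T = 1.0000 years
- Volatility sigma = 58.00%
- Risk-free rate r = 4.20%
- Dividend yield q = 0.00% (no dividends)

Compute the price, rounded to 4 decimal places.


Answer: Price = 0.2579

Derivation:
d1 = (ln(S/K) + (r - q + 0.5*sigma^2) * T) / (sigma * sqrt(T)) = 0.12485569
d2 = d1 - sigma * sqrt(T) = -0.45514431
exp(-rT) = 0.95886978; exp(-qT) = 1.00000000
P = K * exp(-rT) * N(-d2) - S_0 * exp(-qT) * N(-d1)
N(-d1) = 0.45031890; N(-d2) = 0.67549729
P = 1.0100 * 0.95886978 * 0.67549729 - 0.8800 * 1.00000000 * 0.45031890 = 0.2579


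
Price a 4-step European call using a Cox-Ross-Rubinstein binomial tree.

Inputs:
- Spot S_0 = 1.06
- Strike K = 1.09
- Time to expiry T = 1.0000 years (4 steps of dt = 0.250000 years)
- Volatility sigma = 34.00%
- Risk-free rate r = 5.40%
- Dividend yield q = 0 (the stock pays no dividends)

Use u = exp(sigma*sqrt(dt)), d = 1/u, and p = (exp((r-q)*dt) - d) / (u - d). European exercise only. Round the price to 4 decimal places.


dt = T/N = 0.250000
u = exp(sigma*sqrt(dt)) = 1.185305; d = 1/u = 0.843665
p = (exp((r-q)*dt) - d) / (u - d) = 0.497385
Discount per step: exp(-r*dt) = 0.986591
Stock lattice S(k, i) with i counting down-moves:
  k=0: S(0,0) = 1.0600
  k=1: S(1,0) = 1.2564; S(1,1) = 0.8943
  k=2: S(2,0) = 1.4892; S(2,1) = 1.0600; S(2,2) = 0.7545
  k=3: S(3,0) = 1.7652; S(3,1) = 1.2564; S(3,2) = 0.8943; S(3,3) = 0.6365
  k=4: S(4,0) = 2.0923; S(4,1) = 1.4892; S(4,2) = 1.0600; S(4,3) = 0.7545; S(4,4) = 0.5370
Terminal payoffs V(N, i) = max(S_T - K, 0):
  V(4,0) = 1.002310; V(4,1) = 0.399244; V(4,2) = 0.000000; V(4,3) = 0.000000; V(4,4) = 0.000000
Backward induction: V(k, i) = exp(-r*dt) * [p * V(k+1, i) + (1-p) * V(k+1, i+1)].
  V(3,0) = exp(-r*dt) * [p*1.002310 + (1-p)*0.399244] = 0.689825
  V(3,1) = exp(-r*dt) * [p*0.399244 + (1-p)*0.000000] = 0.195916
  V(3,2) = exp(-r*dt) * [p*0.000000 + (1-p)*0.000000] = 0.000000
  V(3,3) = exp(-r*dt) * [p*0.000000 + (1-p)*0.000000] = 0.000000
  V(2,0) = exp(-r*dt) * [p*0.689825 + (1-p)*0.195916] = 0.435657
  V(2,1) = exp(-r*dt) * [p*0.195916 + (1-p)*0.000000] = 0.096139
  V(2,2) = exp(-r*dt) * [p*0.000000 + (1-p)*0.000000] = 0.000000
  V(1,0) = exp(-r*dt) * [p*0.435657 + (1-p)*0.096139] = 0.261457
  V(1,1) = exp(-r*dt) * [p*0.096139 + (1-p)*0.000000] = 0.047177
  V(0,0) = exp(-r*dt) * [p*0.261457 + (1-p)*0.047177] = 0.151695

Answer: Price = V(0,0) = 0.1517


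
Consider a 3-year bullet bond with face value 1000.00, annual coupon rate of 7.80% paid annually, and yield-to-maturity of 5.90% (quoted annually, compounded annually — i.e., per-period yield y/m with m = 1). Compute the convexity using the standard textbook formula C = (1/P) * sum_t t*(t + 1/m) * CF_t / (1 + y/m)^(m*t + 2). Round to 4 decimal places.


Coupon per period c = face * coupon_rate / m = 78.000000
Periods per year m = 1; per-period yield y/m = 0.059000
Number of cashflows N = 3
Cashflows (t years, CF_t, discount factor 1/(1+y/m)^(m*t), PV):
  t = 1.0000: CF_t = 78.000000, DF = 0.944287, PV = 73.654391
  t = 2.0000: CF_t = 78.000000, DF = 0.891678, PV = 69.550889
  t = 3.0000: CF_t = 1078.000000, DF = 0.842000, PV = 907.676059
Price P = sum_t PV_t = 1050.881338
Convexity numerator sum_t t*(t + 1/m) * CF_t / (1+y/m)^(m*t + 2):
  t = 1.0000: term = 131.352009
  t = 2.0000: term = 372.102007
  t = 3.0000: term = 9712.257904
Convexity = (1/P) * sum = 10215.711920 / 1050.881338 = 9.721090

Answer: Convexity = 9.7211


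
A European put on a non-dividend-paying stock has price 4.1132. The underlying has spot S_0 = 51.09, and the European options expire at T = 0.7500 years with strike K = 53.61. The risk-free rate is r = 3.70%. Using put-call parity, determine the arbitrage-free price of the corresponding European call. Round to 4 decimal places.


Answer: Call price = 3.0604

Derivation:
Put-call parity: C - P = S_0 * exp(-qT) - K * exp(-rT).
S_0 * exp(-qT) = 51.0900 * 1.00000000 = 51.09000000
K * exp(-rT) = 53.6100 * 0.97263149 = 52.14277441
C = P + S*exp(-qT) - K*exp(-rT)
C = 4.1132 + 51.09000000 - 52.14277441 = 3.0604


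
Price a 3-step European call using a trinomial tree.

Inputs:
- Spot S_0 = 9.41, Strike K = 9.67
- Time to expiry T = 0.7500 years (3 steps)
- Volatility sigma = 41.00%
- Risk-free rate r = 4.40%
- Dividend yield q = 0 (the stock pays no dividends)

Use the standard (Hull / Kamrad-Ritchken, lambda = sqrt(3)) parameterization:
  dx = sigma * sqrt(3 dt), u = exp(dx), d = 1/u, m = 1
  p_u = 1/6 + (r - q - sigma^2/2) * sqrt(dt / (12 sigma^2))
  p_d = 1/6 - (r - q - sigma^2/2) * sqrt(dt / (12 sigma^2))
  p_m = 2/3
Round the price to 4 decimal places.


dt = T/N = 0.250000; dx = sigma*sqrt(3*dt) = 0.355070
u = exp(dx) = 1.426281; d = 1/u = 0.701124
p_u = 0.152567, p_m = 0.666667, p_d = 0.180766
Discount per step: exp(-r*dt) = 0.989060
Stock lattice S(k, j) with j the centered position index:
  k=0: S(0,+0) = 9.4100
  k=1: S(1,-1) = 6.5976; S(1,+0) = 9.4100; S(1,+1) = 13.4213
  k=2: S(2,-2) = 4.6257; S(2,-1) = 6.5976; S(2,+0) = 9.4100; S(2,+1) = 13.4213; S(2,+2) = 19.1426
  k=3: S(3,-3) = 3.2432; S(3,-2) = 4.6257; S(3,-1) = 6.5976; S(3,+0) = 9.4100; S(3,+1) = 13.4213; S(3,+2) = 19.1426; S(3,+3) = 27.3027
Terminal payoffs V(N, j) = max(S_T - K, 0):
  V(3,-3) = 0.000000; V(3,-2) = 0.000000; V(3,-1) = 0.000000; V(3,+0) = 0.000000; V(3,+1) = 3.751305; V(3,+2) = 9.472553; V(3,+3) = 17.632662
Backward induction: V(k, j) = exp(-r*dt) * [p_u * V(k+1, j+1) + p_m * V(k+1, j) + p_d * V(k+1, j-1)]
  V(2,-2) = exp(-r*dt) * [p_u*0.000000 + p_m*0.000000 + p_d*0.000000] = 0.000000
  V(2,-1) = exp(-r*dt) * [p_u*0.000000 + p_m*0.000000 + p_d*0.000000] = 0.000000
  V(2,+0) = exp(-r*dt) * [p_u*3.751305 + p_m*0.000000 + p_d*0.000000] = 0.566066
  V(2,+1) = exp(-r*dt) * [p_u*9.472553 + p_m*3.751305 + p_d*0.000000] = 3.902903
  V(2,+2) = exp(-r*dt) * [p_u*17.632662 + p_m*9.472553 + p_d*3.751305] = 9.577380
  V(1,-1) = exp(-r*dt) * [p_u*0.566066 + p_m*0.000000 + p_d*0.000000] = 0.085418
  V(1,+0) = exp(-r*dt) * [p_u*3.902903 + p_m*0.566066 + p_d*0.000000] = 0.962190
  V(1,+1) = exp(-r*dt) * [p_u*9.577380 + p_m*3.902903 + p_d*0.566066] = 4.119888
  V(0,+0) = exp(-r*dt) * [p_u*4.119888 + p_m*0.962190 + p_d*0.085418] = 1.271399

Answer: Price = V(0,0) = 1.2714


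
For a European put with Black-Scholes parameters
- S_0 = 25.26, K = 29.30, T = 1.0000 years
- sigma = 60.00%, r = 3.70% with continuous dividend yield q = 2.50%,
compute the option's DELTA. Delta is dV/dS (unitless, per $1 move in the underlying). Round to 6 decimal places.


d1 = 0.0727243348; d2 = -0.5272756652
phi(d1) = 0.3978887053; exp(-qT) = 0.9753099120; exp(-rT) = 0.9636761353
N(-d1) = 0.4710127417
Delta = -exp(-qT) * N(-d1) = -0.9753099120 * 0.4710127417 = -0.459383

Answer: Delta = -0.459383


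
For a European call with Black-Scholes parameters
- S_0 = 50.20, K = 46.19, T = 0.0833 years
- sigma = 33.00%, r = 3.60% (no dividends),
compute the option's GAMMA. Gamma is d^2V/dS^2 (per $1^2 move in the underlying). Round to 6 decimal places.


d1 = 0.9531984706; d2 = 0.8579547306
phi(d1) = 0.2532869621; exp(-qT) = 1.0000000000; exp(-rT) = 0.9970056919
Gamma = exp(-qT) * phi(d1) / (S * sigma * sqrt(T)) = 1.0000000000 * 0.2532869621 / (50.2000 * 0.3300 * 0.2886173938) = 0.052975

Answer: Gamma = 0.052975


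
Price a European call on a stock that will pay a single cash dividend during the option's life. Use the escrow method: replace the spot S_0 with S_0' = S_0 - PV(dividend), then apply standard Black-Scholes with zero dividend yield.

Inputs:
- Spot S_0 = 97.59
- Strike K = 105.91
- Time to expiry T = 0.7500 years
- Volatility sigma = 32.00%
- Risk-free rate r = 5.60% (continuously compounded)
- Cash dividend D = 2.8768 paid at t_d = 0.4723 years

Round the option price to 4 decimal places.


Answer: Price = 7.7670

Derivation:
PV(D) = D * exp(-r * t_d) = 2.8768 * 0.97389791 = 2.80170950
S_0' = S_0 - PV(D) = 97.5900 - 2.80170950 = 94.78829050
d1 = (ln(S_0'/K) + (r + sigma^2/2)*T) / (sigma*sqrt(T)) = -0.11021542
d2 = d1 - sigma*sqrt(T) = -0.38734355
exp(-rT) = 0.95886978
N(d1) = 0.45611927; N(d2) = 0.34925094
C = S_0' * N(d1) - K * exp(-rT) * N(d2) = 94.78829050 * 0.45611927 - 105.9100 * 0.95886978 * 0.34925094 = 7.7670


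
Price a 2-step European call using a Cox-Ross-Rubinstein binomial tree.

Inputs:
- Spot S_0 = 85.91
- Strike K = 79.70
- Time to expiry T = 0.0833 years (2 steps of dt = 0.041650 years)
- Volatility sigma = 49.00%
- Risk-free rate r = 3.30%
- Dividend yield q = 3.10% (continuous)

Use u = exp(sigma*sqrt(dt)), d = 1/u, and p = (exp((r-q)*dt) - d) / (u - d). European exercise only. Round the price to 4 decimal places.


Answer: Price = V(0,0) = 8.7765

Derivation:
dt = T/N = 0.041650
u = exp(sigma*sqrt(dt)) = 1.105172; d = 1/u = 0.904837
p = (exp((r-q)*dt) - d) / (u - d) = 0.475436
Discount per step: exp(-r*dt) = 0.998626
Stock lattice S(k, i) with i counting down-moves:
  k=0: S(0,0) = 85.9100
  k=1: S(1,0) = 94.9453; S(1,1) = 77.7345
  k=2: S(2,0) = 104.9309; S(2,1) = 85.9100; S(2,2) = 70.3370
Terminal payoffs V(N, i) = max(S_T - K, 0):
  V(2,0) = 25.230884; V(2,1) = 6.210000; V(2,2) = 0.000000
Backward induction: V(k, i) = exp(-r*dt) * [p * V(k+1, i) + (1-p) * V(k+1, i+1)].
  V(1,0) = exp(-r*dt) * [p*25.230884 + (1-p)*6.210000] = 15.232271
  V(1,1) = exp(-r*dt) * [p*6.210000 + (1-p)*0.000000] = 2.948405
  V(0,0) = exp(-r*dt) * [p*15.232271 + (1-p)*2.948405] = 8.776531


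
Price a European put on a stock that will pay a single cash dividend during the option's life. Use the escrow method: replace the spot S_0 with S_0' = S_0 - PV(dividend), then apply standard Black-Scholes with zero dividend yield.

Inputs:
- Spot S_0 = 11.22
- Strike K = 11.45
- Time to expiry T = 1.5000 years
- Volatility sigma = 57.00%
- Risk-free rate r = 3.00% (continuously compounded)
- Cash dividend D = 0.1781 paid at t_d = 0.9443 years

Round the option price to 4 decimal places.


Answer: Price = 2.9514

Derivation:
PV(D) = D * exp(-r * t_d) = 0.1781 * 0.97206850 = 0.17312540
S_0' = S_0 - PV(D) = 11.2200 - 0.17312540 = 11.04687460
d1 = (ln(S_0'/K) + (r + sigma^2/2)*T) / (sigma*sqrt(T)) = 0.36217040
d2 = d1 - sigma*sqrt(T) = -0.33593417
exp(-rT) = 0.95599748
N(-d1) = 0.35861235; N(-d2) = 0.63153975
P = K * exp(-rT) * N(-d2) - S_0' * N(-d1) = 11.4500 * 0.95599748 * 0.63153975 - 11.04687460 * 0.35861235 = 2.9514


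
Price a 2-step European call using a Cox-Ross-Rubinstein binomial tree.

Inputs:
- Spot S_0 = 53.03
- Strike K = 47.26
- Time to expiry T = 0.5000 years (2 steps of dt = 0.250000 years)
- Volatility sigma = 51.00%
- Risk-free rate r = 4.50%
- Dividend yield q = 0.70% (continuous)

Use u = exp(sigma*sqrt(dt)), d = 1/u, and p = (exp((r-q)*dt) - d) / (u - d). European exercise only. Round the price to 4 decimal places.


Answer: Price = V(0,0) = 11.1114

Derivation:
dt = T/N = 0.250000
u = exp(sigma*sqrt(dt)) = 1.290462; d = 1/u = 0.774916
p = (exp((r-q)*dt) - d) / (u - d) = 0.455108
Discount per step: exp(-r*dt) = 0.988813
Stock lattice S(k, i) with i counting down-moves:
  k=0: S(0,0) = 53.0300
  k=1: S(1,0) = 68.4332; S(1,1) = 41.0938
  k=2: S(2,0) = 88.3104; S(2,1) = 53.0300; S(2,2) = 31.8443
Terminal payoffs V(N, i) = max(S_T - K, 0):
  V(2,0) = 41.050392; V(2,1) = 5.770000; V(2,2) = 0.000000
Backward induction: V(k, i) = exp(-r*dt) * [p * V(k+1, i) + (1-p) * V(k+1, i+1)].
  V(1,0) = exp(-r*dt) * [p*41.050392 + (1-p)*5.770000] = 21.582222
  V(1,1) = exp(-r*dt) * [p*5.770000 + (1-p)*0.000000] = 2.596597
  V(0,0) = exp(-r*dt) * [p*21.582222 + (1-p)*2.596597] = 11.111400


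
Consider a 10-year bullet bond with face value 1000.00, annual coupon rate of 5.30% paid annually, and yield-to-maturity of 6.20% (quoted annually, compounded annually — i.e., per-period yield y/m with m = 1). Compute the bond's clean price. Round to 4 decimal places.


Coupon per period c = face * coupon_rate / m = 53.000000
Periods per year m = 1; per-period yield y/m = 0.062000
Number of cashflows N = 10
Cashflows (t years, CF_t, discount factor 1/(1+y/m)^(m*t), PV):
  t = 1.0000: CF_t = 53.000000, DF = 0.941620, PV = 49.905838
  t = 2.0000: CF_t = 53.000000, DF = 0.886647, PV = 46.992315
  t = 3.0000: CF_t = 53.000000, DF = 0.834885, PV = 44.248884
  t = 4.0000: CF_t = 53.000000, DF = 0.786144, PV = 41.665616
  t = 5.0000: CF_t = 53.000000, DF = 0.740248, PV = 39.233160
  t = 6.0000: CF_t = 53.000000, DF = 0.697032, PV = 36.942712
  t = 7.0000: CF_t = 53.000000, DF = 0.656339, PV = 34.785981
  t = 8.0000: CF_t = 53.000000, DF = 0.618022, PV = 32.755161
  t = 9.0000: CF_t = 53.000000, DF = 0.581942, PV = 30.842901
  t = 10.0000: CF_t = 1053.000000, DF = 0.547968, PV = 577.009819
Price P = sum_t PV_t = 934.382385

Answer: Price = 934.3824


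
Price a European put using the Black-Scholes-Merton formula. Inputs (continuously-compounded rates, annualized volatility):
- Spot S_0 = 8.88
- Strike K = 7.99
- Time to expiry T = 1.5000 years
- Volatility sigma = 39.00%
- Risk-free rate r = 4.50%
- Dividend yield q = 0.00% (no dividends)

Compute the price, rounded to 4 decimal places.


d1 = (ln(S/K) + (r - q + 0.5*sigma^2) * T) / (sigma * sqrt(T)) = 0.60124672
d2 = d1 - sigma * sqrt(T) = 0.12359622
exp(-rT) = 0.93472772; exp(-qT) = 1.00000000
P = K * exp(-rT) * N(-d2) - S_0 * exp(-qT) * N(-d1)
N(-d1) = 0.27383783; N(-d2) = 0.45081749
P = 7.9900 * 0.93472772 * 0.45081749 - 8.8800 * 1.00000000 * 0.27383783 = 0.9352

Answer: Price = 0.9352


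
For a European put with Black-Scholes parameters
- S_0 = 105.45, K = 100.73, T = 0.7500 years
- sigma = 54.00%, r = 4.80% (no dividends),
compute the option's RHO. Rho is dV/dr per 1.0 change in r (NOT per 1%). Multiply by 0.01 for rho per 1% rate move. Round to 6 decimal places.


d1 = 0.4087281456; d2 = -0.0589255724
phi(d1) = 0.3669726776; exp(-qT) = 1.0000000000; exp(-rT) = 0.9646402935
N(-d2) = 0.5234943052
Rho = -K*T*exp(-rT)*N(-d2) = -100.7300 * 0.7500 * 0.9646402935 * 0.5234943052 = -38.150256

Answer: Rho = -38.150256


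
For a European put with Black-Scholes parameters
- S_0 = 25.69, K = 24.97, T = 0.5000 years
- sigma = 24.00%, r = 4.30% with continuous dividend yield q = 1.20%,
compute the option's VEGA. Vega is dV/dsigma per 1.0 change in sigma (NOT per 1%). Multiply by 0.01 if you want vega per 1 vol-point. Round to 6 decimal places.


d1 = 0.3436934160; d2 = 0.1739877885
phi(d1) = 0.3760620527; exp(-qT) = 0.9940179641; exp(-rT) = 0.9787294775
Vega = S * exp(-qT) * phi(d1) * sqrt(T) = 25.6900 * 0.9940179641 * 0.3760620527 * 0.7071067812 = 6.790517

Answer: Vega = 6.790517


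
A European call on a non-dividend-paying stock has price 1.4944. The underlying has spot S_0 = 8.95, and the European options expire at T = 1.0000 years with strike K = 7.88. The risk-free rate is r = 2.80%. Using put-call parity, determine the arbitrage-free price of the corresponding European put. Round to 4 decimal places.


Answer: Put price = 0.2068

Derivation:
Put-call parity: C - P = S_0 * exp(-qT) - K * exp(-rT).
S_0 * exp(-qT) = 8.9500 * 1.00000000 = 8.95000000
K * exp(-rT) = 7.8800 * 0.97238837 = 7.66242033
P = C - S*exp(-qT) + K*exp(-rT)
P = 1.4944 - 8.95000000 + 7.66242033 = 0.2068


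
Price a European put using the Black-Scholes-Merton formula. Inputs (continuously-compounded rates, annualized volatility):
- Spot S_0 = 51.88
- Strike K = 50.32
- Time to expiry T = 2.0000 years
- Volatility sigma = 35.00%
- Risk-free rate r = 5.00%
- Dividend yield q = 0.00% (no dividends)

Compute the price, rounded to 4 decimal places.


Answer: Price = 6.6681

Derivation:
d1 = (ln(S/K) + (r - q + 0.5*sigma^2) * T) / (sigma * sqrt(T)) = 0.51119931
d2 = d1 - sigma * sqrt(T) = 0.01622456
exp(-rT) = 0.90483742; exp(-qT) = 1.00000000
P = K * exp(-rT) * N(-d2) - S_0 * exp(-qT) * N(-d1)
N(-d1) = 0.30460575; N(-d2) = 0.49352762
P = 50.3200 * 0.90483742 * 0.49352762 - 51.8800 * 1.00000000 * 0.30460575 = 6.6681


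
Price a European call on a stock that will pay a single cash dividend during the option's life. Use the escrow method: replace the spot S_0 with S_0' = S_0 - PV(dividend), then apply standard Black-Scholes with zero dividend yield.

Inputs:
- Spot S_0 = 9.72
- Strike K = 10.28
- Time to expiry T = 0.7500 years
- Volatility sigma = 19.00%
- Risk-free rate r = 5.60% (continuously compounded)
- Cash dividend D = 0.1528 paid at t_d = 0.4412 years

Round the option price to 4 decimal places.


Answer: Price = 0.5040

Derivation:
PV(D) = D * exp(-r * t_d) = 0.1528 * 0.97559552 = 0.14907100
S_0' = S_0 - PV(D) = 9.7200 - 0.14907100 = 9.57092900
d1 = (ln(S_0'/K) + (r + sigma^2/2)*T) / (sigma*sqrt(T)) = -0.09682762
d2 = d1 - sigma*sqrt(T) = -0.26137245
exp(-rT) = 0.95886978
N(d1) = 0.46143164; N(d2) = 0.39690265
C = S_0' * N(d1) - K * exp(-rT) * N(d2) = 9.57092900 * 0.46143164 - 10.2800 * 0.95886978 * 0.39690265 = 0.5040


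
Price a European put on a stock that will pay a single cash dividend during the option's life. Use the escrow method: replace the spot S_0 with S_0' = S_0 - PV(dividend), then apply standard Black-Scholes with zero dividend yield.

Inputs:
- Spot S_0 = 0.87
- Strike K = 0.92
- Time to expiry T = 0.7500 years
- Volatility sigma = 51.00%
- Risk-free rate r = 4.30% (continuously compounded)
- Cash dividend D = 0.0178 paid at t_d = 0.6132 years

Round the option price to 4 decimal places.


Answer: Price = 0.1722

Derivation:
PV(D) = D * exp(-r * t_d) = 0.0178 * 0.97397699 = 0.01733679
S_0' = S_0 - PV(D) = 0.8700 - 0.01733679 = 0.85266321
d1 = (ln(S_0'/K) + (r + sigma^2/2)*T) / (sigma*sqrt(T)) = 0.12176084
d2 = d1 - sigma*sqrt(T) = -0.31991212
exp(-rT) = 0.96826449
N(-d1) = 0.45154422; N(-d2) = 0.62548252
P = K * exp(-rT) * N(-d2) - S_0' * N(-d1) = 0.9200 * 0.96826449 * 0.62548252 - 0.85266321 * 0.45154422 = 0.1722


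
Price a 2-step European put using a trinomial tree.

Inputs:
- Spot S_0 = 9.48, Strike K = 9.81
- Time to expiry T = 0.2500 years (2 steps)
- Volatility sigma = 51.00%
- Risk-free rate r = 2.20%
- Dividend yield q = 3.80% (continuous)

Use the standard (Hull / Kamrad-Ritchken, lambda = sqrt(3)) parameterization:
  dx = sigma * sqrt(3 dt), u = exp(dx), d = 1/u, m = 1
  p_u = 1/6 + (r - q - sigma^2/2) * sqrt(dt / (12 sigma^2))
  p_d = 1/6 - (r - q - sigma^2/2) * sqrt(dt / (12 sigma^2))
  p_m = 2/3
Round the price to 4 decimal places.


Answer: Price = V(0,0) = 1.0905

Derivation:
dt = T/N = 0.125000; dx = sigma*sqrt(3*dt) = 0.312310
u = exp(dx) = 1.366578; d = 1/u = 0.731755
p_u = 0.137439, p_m = 0.666667, p_d = 0.195894
Discount per step: exp(-r*dt) = 0.997254
Stock lattice S(k, j) with j the centered position index:
  k=0: S(0,+0) = 9.4800
  k=1: S(1,-1) = 6.9370; S(1,+0) = 9.4800; S(1,+1) = 12.9552
  k=2: S(2,-2) = 5.0762; S(2,-1) = 6.9370; S(2,+0) = 9.4800; S(2,+1) = 12.9552; S(2,+2) = 17.7042
Terminal payoffs V(N, j) = max(K - S_T, 0):
  V(2,-2) = 4.733792; V(2,-1) = 2.872966; V(2,+0) = 0.330000; V(2,+1) = 0.000000; V(2,+2) = 0.000000
Backward induction: V(k, j) = exp(-r*dt) * [p_u * V(k+1, j+1) + p_m * V(k+1, j) + p_d * V(k+1, j-1)]
  V(1,-1) = exp(-r*dt) * [p_u*0.330000 + p_m*2.872966 + p_d*4.733792] = 2.880058
  V(1,+0) = exp(-r*dt) * [p_u*0.000000 + p_m*0.330000 + p_d*2.872966] = 0.780648
  V(1,+1) = exp(-r*dt) * [p_u*0.000000 + p_m*0.000000 + p_d*0.330000] = 0.064468
  V(0,+0) = exp(-r*dt) * [p_u*0.064468 + p_m*0.780648 + p_d*2.880058] = 1.090477


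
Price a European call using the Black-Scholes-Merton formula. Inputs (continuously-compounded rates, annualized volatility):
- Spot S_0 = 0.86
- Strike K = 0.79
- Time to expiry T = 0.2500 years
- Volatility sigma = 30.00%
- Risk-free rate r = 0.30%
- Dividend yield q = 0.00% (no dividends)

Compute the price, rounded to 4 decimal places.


d1 = (ln(S/K) + (r - q + 0.5*sigma^2) * T) / (sigma * sqrt(T)) = 0.64599629
d2 = d1 - sigma * sqrt(T) = 0.49599629
exp(-rT) = 0.99925028; exp(-qT) = 1.00000000
C = S_0 * exp(-qT) * N(d1) - K * exp(-rT) * N(d2)
N(d1) = 0.74085912; N(d2) = 0.69005149
C = 0.8600 * 1.00000000 * 0.74085912 - 0.7900 * 0.99925028 * 0.69005149 = 0.0924

Answer: Price = 0.0924


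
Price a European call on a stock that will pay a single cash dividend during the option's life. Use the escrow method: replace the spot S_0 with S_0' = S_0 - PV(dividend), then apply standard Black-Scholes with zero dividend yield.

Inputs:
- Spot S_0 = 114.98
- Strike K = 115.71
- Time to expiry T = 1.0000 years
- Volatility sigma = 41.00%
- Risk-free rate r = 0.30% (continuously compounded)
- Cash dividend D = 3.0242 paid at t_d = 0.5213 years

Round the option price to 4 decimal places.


Answer: Price = 16.8090

Derivation:
PV(D) = D * exp(-r * t_d) = 3.0242 * 0.99843732 = 3.01947415
S_0' = S_0 - PV(D) = 114.9800 - 3.01947415 = 111.96052585
d1 = (ln(S_0'/K) + (r + sigma^2/2)*T) / (sigma*sqrt(T)) = 0.13197390
d2 = d1 - sigma*sqrt(T) = -0.27802610
exp(-rT) = 0.99700450
N(d1) = 0.55249753; N(d2) = 0.39049616
C = S_0' * N(d1) - K * exp(-rT) * N(d2) = 111.96052585 * 0.55249753 - 115.7100 * 0.99700450 * 0.39049616 = 16.8090


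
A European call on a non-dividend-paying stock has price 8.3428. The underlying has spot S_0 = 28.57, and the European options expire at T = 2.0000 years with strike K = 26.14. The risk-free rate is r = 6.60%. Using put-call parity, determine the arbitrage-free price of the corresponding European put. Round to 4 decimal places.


Answer: Put price = 2.6804

Derivation:
Put-call parity: C - P = S_0 * exp(-qT) - K * exp(-rT).
S_0 * exp(-qT) = 28.5700 * 1.00000000 = 28.57000000
K * exp(-rT) = 26.1400 * 0.87634100 = 22.90755361
P = C - S*exp(-qT) + K*exp(-rT)
P = 8.3428 - 28.57000000 + 22.90755361 = 2.6804


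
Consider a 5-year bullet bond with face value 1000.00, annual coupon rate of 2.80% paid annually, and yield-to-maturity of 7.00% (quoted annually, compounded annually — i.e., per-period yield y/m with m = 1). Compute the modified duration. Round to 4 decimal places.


Coupon per period c = face * coupon_rate / m = 28.000000
Periods per year m = 1; per-period yield y/m = 0.070000
Number of cashflows N = 5
Cashflows (t years, CF_t, discount factor 1/(1+y/m)^(m*t), PV):
  t = 1.0000: CF_t = 28.000000, DF = 0.934579, PV = 26.168224
  t = 2.0000: CF_t = 28.000000, DF = 0.873439, PV = 24.456284
  t = 3.0000: CF_t = 28.000000, DF = 0.816298, PV = 22.856341
  t = 4.0000: CF_t = 28.000000, DF = 0.762895, PV = 21.361066
  t = 5.0000: CF_t = 1028.000000, DF = 0.712986, PV = 732.949793
Price P = sum_t PV_t = 827.791708
First compute Macaulay numerator sum_t t * PV_t:
  t * PV_t at t = 1.0000: 26.168224
  t * PV_t at t = 2.0000: 48.912569
  t * PV_t at t = 3.0000: 68.569022
  t * PV_t at t = 4.0000: 85.444264
  t * PV_t at t = 5.0000: 3664.748963
Macaulay duration D = 3893.843041 / 827.791708 = 4.703892
Modified duration = D / (1 + y/m) = 4.703892 / (1 + 0.070000) = 4.396161

Answer: Modified duration = 4.3962


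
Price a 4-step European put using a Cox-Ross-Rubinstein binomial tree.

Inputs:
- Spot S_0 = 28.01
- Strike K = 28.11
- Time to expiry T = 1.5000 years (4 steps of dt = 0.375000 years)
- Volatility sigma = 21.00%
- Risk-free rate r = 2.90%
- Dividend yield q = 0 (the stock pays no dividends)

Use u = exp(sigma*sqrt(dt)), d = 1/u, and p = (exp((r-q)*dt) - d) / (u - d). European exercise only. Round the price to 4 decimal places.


dt = T/N = 0.375000
u = exp(sigma*sqrt(dt)) = 1.137233; d = 1/u = 0.879327
p = (exp((r-q)*dt) - d) / (u - d) = 0.510291
Discount per step: exp(-r*dt) = 0.989184
Stock lattice S(k, i) with i counting down-moves:
  k=0: S(0,0) = 28.0100
  k=1: S(1,0) = 31.8539; S(1,1) = 24.6300
  k=2: S(2,0) = 36.2253; S(2,1) = 28.0100; S(2,2) = 21.6578
  k=3: S(3,0) = 41.1966; S(3,1) = 31.8539; S(3,2) = 24.6300; S(3,3) = 19.0443
  k=4: S(4,0) = 46.8502; S(4,1) = 36.2253; S(4,2) = 28.0100; S(4,3) = 21.6578; S(4,4) = 16.7462
Terminal payoffs V(N, i) = max(K - S_T, 0):
  V(4,0) = 0.000000; V(4,1) = 0.000000; V(4,2) = 0.100000; V(4,3) = 6.452211; V(4,4) = 11.363844
Backward induction: V(k, i) = exp(-r*dt) * [p * V(k+1, i) + (1-p) * V(k+1, i+1)].
  V(3,0) = exp(-r*dt) * [p*0.000000 + (1-p)*0.000000] = 0.000000
  V(3,1) = exp(-r*dt) * [p*0.000000 + (1-p)*0.100000] = 0.048441
  V(3,2) = exp(-r*dt) * [p*0.100000 + (1-p)*6.452211] = 3.176005
  V(3,3) = exp(-r*dt) * [p*6.452211 + (1-p)*11.363844] = 8.761677
  V(2,0) = exp(-r*dt) * [p*0.000000 + (1-p)*0.048441] = 0.023465
  V(2,1) = exp(-r*dt) * [p*0.048441 + (1-p)*3.176005] = 1.562947
  V(2,2) = exp(-r*dt) * [p*3.176005 + (1-p)*8.761677] = 5.847419
  V(1,0) = exp(-r*dt) * [p*0.023465 + (1-p)*1.562947] = 0.768955
  V(1,1) = exp(-r*dt) * [p*1.562947 + (1-p)*5.847419] = 3.621491
  V(0,0) = exp(-r*dt) * [p*0.768955 + (1-p)*3.621491] = 2.142440

Answer: Price = V(0,0) = 2.1424


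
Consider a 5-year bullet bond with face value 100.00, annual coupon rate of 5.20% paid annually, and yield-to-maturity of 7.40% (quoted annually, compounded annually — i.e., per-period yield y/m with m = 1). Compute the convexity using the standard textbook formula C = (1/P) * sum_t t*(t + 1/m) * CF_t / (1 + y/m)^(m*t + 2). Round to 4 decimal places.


Answer: Convexity = 22.5967

Derivation:
Coupon per period c = face * coupon_rate / m = 5.200000
Periods per year m = 1; per-period yield y/m = 0.074000
Number of cashflows N = 5
Cashflows (t years, CF_t, discount factor 1/(1+y/m)^(m*t), PV):
  t = 1.0000: CF_t = 5.200000, DF = 0.931099, PV = 4.841713
  t = 2.0000: CF_t = 5.200000, DF = 0.866945, PV = 4.508113
  t = 3.0000: CF_t = 5.200000, DF = 0.807211, PV = 4.197498
  t = 4.0000: CF_t = 5.200000, DF = 0.751593, PV = 3.908285
  t = 5.0000: CF_t = 105.200000, DF = 0.699808, PV = 73.619749
Price P = sum_t PV_t = 91.075358
Convexity numerator sum_t t*(t + 1/m) * CF_t / (1+y/m)^(m*t + 2):
  t = 1.0000: term = 8.394996
  t = 2.0000: term = 23.449710
  t = 3.0000: term = 43.667988
  t = 4.0000: term = 67.765345
  t = 5.0000: term = 1914.727721
Convexity = (1/P) * sum = 2058.005759 / 91.075358 = 22.596735
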